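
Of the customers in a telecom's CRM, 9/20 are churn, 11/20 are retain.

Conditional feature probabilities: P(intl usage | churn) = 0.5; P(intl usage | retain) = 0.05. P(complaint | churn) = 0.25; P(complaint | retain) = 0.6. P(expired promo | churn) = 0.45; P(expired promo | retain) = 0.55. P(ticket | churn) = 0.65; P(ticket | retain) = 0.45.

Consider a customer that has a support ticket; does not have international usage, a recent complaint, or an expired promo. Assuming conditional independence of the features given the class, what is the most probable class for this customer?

churn: 0.45 × (1−0.5) × (1−0.25) × (1−0.45) × 0.65 = 0.060328125
retain: 0.55 × (1−0.05) × (1−0.6) × (1−0.55) × 0.45 = 0.0423225
Highest score → churn.

churn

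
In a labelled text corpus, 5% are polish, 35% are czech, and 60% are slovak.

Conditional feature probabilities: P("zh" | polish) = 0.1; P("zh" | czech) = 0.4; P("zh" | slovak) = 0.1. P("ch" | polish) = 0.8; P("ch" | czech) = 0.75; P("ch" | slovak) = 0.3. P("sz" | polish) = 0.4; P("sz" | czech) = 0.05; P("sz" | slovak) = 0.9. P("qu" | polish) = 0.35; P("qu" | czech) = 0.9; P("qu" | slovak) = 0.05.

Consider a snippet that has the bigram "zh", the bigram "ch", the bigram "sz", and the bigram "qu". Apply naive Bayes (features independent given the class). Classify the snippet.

czech

polish: 0.05 × 0.1 × 0.8 × 0.4 × 0.35 = 0.00056
czech: 0.35 × 0.4 × 0.75 × 0.05 × 0.9 = 0.004725
slovak: 0.6 × 0.1 × 0.3 × 0.9 × 0.05 = 0.00081
Highest score → czech.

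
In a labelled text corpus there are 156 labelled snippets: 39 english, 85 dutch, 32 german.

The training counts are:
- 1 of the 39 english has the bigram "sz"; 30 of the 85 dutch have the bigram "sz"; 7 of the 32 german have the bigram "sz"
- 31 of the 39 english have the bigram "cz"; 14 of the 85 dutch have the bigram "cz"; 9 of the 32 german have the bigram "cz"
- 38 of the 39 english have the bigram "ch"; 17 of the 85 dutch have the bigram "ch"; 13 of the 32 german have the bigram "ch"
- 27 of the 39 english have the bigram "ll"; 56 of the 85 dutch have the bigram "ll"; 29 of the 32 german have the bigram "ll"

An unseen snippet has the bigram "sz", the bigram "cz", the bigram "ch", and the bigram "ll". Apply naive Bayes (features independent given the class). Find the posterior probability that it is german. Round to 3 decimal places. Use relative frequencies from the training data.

english: (39/156) × (1/39) × (31/39) × (38/39) × (27/39) ≈ 0.00343709
dutch: (85/156) × (30/85) × (14/85) × (17/85) × (56/85) ≈ 0.00417354
german: (32/156) × (7/32) × (9/32) × (13/32) × (29/32) = 0.00464630126953125
P(german | x) = 0.00464630126953125 / 0.01225693126953125 ≈ 0.379

0.379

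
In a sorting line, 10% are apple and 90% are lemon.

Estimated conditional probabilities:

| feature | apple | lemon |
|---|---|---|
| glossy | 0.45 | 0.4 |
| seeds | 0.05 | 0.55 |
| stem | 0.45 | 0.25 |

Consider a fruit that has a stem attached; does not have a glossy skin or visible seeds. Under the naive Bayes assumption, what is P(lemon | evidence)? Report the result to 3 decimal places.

0.721

apple: 0.1 × (1−0.45) × (1−0.05) × 0.45 = 0.0235125
lemon: 0.9 × (1−0.4) × (1−0.55) × 0.25 = 0.06075
P(lemon | x) = 0.06075 / 0.0842625 ≈ 0.721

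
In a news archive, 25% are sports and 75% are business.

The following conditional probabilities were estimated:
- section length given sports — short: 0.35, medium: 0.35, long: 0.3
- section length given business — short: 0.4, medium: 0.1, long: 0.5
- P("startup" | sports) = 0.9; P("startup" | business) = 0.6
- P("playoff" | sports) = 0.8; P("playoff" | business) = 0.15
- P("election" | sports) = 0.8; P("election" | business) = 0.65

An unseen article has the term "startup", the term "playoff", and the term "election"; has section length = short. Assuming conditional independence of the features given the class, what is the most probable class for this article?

sports: 0.25 × 0.35 × 0.9 × 0.8 × 0.8 = 0.0504
business: 0.75 × 0.4 × 0.6 × 0.15 × 0.65 = 0.01755
Highest score → sports.

sports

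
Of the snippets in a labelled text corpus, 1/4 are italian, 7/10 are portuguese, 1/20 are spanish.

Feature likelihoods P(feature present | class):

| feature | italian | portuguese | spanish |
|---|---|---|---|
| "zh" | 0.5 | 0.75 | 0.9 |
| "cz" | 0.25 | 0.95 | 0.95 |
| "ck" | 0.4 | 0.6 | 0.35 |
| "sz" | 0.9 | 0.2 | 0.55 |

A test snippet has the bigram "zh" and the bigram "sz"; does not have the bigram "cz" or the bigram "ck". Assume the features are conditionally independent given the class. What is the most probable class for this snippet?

italian

italian: 0.25 × 0.5 × (1−0.25) × (1−0.4) × 0.9 = 0.050625
portuguese: 0.7 × 0.75 × (1−0.95) × (1−0.6) × 0.2 = 0.0021
spanish: 0.05 × 0.9 × (1−0.95) × (1−0.35) × 0.55 = 0.000804375
Highest score → italian.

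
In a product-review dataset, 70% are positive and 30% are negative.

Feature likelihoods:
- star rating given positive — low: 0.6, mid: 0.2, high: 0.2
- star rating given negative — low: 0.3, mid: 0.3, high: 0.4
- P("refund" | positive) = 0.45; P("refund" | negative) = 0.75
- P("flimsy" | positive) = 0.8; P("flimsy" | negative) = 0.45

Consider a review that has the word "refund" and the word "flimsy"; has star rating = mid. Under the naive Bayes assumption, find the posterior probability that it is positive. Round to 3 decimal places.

0.624

positive: 0.7 × 0.2 × 0.45 × 0.8 = 0.0504
negative: 0.3 × 0.3 × 0.75 × 0.45 = 0.030375
P(positive | x) = 0.0504 / 0.080775 ≈ 0.624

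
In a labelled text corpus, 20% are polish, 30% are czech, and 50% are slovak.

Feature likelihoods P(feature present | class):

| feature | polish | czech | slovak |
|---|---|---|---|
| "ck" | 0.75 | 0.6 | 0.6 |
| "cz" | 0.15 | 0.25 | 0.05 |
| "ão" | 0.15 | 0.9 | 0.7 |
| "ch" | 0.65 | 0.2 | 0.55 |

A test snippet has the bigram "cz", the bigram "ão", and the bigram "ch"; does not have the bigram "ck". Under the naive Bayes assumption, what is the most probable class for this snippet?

czech

polish: 0.2 × (1−0.75) × 0.15 × 0.15 × 0.65 = 0.00073125
czech: 0.3 × (1−0.6) × 0.25 × 0.9 × 0.2 = 0.0054
slovak: 0.5 × (1−0.6) × 0.05 × 0.7 × 0.55 = 0.00385
Highest score → czech.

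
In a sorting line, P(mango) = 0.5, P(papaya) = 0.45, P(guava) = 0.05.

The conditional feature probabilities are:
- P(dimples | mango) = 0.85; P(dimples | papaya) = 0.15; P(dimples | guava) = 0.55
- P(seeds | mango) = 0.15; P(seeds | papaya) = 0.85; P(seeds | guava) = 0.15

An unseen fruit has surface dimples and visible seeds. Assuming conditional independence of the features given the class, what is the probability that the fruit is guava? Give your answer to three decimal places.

mango: 0.5 × 0.85 × 0.15 = 0.06375
papaya: 0.45 × 0.15 × 0.85 = 0.057375
guava: 0.05 × 0.55 × 0.15 = 0.004125
P(guava | x) = 0.004125 / 0.12525 ≈ 0.033

0.033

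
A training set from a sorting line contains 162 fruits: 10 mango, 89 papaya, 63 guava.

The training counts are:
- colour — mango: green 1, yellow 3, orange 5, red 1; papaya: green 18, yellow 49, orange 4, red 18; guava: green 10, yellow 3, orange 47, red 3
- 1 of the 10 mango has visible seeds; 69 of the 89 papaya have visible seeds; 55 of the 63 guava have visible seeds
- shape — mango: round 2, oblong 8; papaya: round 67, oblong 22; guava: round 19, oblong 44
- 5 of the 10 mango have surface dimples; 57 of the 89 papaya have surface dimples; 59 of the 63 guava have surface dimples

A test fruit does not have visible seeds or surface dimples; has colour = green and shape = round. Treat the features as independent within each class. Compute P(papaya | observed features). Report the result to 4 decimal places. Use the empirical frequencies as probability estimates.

mango: (10/162) × (1/10) × (9/10) × (2/10) × (5/10) ≈ 0.000555556
papaya: (89/162) × (18/89) × (20/89) × (67/89) × (32/89) ≈ 0.00675837
guava: (63/162) × (10/63) × (8/63) × (19/63) × (4/63) ≈ 0.000150095
P(papaya | x) = 0.00675837 / 0.007464021 ≈ 0.9055

0.9055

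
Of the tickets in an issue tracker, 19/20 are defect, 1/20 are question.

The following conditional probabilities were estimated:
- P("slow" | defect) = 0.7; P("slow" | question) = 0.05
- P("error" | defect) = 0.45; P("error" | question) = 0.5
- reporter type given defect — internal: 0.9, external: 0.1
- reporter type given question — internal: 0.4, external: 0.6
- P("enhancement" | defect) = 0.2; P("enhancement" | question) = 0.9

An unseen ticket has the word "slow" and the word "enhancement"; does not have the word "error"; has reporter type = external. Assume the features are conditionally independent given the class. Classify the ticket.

defect

defect: 0.95 × 0.7 × (1−0.45) × 0.1 × 0.2 = 0.007315
question: 0.05 × 0.05 × (1−0.5) × 0.6 × 0.9 = 0.000675
Highest score → defect.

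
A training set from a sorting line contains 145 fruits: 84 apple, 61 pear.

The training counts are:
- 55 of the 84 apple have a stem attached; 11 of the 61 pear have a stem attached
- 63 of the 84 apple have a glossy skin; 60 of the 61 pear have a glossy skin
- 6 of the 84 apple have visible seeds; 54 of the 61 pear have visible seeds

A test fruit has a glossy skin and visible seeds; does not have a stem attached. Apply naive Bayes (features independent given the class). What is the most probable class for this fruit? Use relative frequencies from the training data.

apple: (84/145) × (29/84) × (63/84) × (6/84) ≈ 0.0107143
pear: (61/145) × (50/61) × (60/61) × (54/61) ≈ 0.300253
Highest score → pear.

pear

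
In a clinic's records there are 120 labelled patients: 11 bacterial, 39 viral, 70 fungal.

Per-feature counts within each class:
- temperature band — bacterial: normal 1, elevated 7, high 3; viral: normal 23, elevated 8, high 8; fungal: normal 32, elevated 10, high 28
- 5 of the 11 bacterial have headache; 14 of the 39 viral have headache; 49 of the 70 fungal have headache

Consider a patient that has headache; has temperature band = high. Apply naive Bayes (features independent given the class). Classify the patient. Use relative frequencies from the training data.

fungal

bacterial: (11/120) × (3/11) × (5/11) ≈ 0.0113636
viral: (39/120) × (8/39) × (14/39) ≈ 0.0239316
fungal: (70/120) × (28/70) × (49/70) ≈ 0.163333
Highest score → fungal.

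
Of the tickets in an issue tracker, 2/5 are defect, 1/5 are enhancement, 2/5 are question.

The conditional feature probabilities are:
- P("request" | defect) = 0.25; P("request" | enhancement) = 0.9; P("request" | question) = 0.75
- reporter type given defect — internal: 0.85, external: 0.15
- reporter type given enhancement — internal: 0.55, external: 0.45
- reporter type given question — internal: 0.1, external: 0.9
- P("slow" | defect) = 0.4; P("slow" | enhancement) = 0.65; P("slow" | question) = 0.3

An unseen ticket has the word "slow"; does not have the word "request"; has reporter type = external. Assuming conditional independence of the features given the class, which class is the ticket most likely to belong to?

defect: 0.4 × (1−0.25) × 0.15 × 0.4 = 0.018
enhancement: 0.2 × (1−0.9) × 0.45 × 0.65 = 0.00585
question: 0.4 × (1−0.75) × 0.9 × 0.3 = 0.027
Highest score → question.

question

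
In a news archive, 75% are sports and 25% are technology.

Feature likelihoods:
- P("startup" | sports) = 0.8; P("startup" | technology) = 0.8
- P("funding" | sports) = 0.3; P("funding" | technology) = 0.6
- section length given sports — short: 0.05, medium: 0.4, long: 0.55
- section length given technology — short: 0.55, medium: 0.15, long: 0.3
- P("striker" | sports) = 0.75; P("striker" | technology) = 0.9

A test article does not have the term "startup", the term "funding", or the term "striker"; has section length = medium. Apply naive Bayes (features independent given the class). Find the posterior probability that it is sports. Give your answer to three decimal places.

0.972

sports: 0.75 × (1−0.8) × (1−0.3) × 0.4 × (1−0.75) = 0.0105
technology: 0.25 × (1−0.8) × (1−0.6) × 0.15 × (1−0.9) = 0.0003
P(sports | x) = 0.0105 / 0.0108 ≈ 0.972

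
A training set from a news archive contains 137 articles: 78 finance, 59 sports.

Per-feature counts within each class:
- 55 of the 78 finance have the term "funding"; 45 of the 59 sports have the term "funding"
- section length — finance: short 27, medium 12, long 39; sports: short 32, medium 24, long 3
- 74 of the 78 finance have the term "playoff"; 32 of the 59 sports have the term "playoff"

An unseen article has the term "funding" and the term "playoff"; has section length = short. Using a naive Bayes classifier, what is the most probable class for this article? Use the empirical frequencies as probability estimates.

finance

finance: (78/137) × (55/78) × (27/78) × (74/78) ≈ 0.13184
sports: (59/137) × (45/59) × (32/59) × (32/59) ≈ 0.0966246
Highest score → finance.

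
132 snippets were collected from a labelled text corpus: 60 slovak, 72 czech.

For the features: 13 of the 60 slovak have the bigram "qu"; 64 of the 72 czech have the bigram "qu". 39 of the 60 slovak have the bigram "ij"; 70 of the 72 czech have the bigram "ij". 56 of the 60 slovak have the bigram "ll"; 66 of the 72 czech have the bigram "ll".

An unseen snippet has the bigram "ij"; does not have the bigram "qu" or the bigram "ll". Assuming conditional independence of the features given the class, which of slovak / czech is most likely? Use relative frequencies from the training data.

slovak: (60/132) × (47/60) × (39/60) × (4/60) ≈ 0.0154293
czech: (72/132) × (8/72) × (70/72) × (6/72) ≈ 0.00491021
Highest score → slovak.

slovak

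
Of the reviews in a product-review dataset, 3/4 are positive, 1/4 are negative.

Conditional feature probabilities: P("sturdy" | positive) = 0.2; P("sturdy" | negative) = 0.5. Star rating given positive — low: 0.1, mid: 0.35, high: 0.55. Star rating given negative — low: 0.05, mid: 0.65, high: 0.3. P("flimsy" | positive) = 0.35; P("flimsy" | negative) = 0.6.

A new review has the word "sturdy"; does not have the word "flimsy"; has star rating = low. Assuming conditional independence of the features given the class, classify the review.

positive: 0.75 × 0.2 × 0.1 × (1−0.35) = 0.00975
negative: 0.25 × 0.5 × 0.05 × (1−0.6) = 0.0025
Highest score → positive.

positive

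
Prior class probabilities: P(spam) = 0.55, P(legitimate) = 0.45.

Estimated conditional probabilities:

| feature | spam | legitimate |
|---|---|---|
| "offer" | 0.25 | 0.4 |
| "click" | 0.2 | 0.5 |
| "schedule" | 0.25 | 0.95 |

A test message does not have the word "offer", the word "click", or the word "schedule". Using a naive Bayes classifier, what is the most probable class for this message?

spam: 0.55 × (1−0.25) × (1−0.2) × (1−0.25) = 0.2475
legitimate: 0.45 × (1−0.4) × (1−0.5) × (1−0.95) = 0.00675
Highest score → spam.

spam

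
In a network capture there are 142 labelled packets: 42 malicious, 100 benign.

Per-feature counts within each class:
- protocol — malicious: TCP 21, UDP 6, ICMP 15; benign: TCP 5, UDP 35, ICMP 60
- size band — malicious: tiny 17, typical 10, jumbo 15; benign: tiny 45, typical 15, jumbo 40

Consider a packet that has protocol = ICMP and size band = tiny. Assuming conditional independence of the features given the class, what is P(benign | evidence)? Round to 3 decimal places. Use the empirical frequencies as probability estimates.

malicious: (42/142) × (15/42) × (17/42) ≈ 0.0427565
benign: (100/142) × (60/100) × (45/100) ≈ 0.190141
P(benign | x) = 0.190141 / 0.2328975 ≈ 0.816

0.816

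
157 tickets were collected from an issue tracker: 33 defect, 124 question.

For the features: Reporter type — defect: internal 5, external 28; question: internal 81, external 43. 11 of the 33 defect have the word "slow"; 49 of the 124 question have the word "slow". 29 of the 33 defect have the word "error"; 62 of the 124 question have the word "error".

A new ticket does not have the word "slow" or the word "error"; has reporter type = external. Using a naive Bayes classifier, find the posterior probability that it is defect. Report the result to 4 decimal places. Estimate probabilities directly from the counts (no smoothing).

0.1482

defect: (33/157) × (28/33) × (22/33) × (4/33) ≈ 0.0144116
question: (124/157) × (43/124) × (75/124) × (62/124) ≈ 0.0828282
P(defect | x) = 0.0144116 / 0.0972398 ≈ 0.1482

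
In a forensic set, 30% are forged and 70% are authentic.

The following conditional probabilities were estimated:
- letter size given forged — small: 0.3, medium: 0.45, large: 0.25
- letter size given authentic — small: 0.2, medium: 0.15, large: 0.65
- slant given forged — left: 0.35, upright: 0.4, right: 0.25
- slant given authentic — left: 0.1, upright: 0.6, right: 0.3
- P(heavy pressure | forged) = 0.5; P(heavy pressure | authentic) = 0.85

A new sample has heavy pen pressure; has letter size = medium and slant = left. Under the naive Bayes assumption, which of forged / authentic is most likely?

forged: 0.3 × 0.45 × 0.35 × 0.5 = 0.023625
authentic: 0.7 × 0.15 × 0.1 × 0.85 = 0.008925
Highest score → forged.

forged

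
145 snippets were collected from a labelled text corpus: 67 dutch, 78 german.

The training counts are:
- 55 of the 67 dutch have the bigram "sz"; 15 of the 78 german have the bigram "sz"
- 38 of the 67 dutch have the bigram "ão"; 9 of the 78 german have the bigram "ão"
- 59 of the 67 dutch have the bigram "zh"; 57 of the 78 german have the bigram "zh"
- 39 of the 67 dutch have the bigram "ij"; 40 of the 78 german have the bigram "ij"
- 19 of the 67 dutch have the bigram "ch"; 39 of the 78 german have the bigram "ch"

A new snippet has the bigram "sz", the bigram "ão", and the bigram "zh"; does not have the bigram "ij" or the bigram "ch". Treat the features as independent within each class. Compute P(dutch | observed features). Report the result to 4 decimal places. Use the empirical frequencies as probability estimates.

0.9639

dutch: (67/145) × (55/67) × (38/67) × (59/67) × (28/67) × (48/67) ≈ 0.0567192
german: (78/145) × (15/78) × (9/78) × (57/78) × (38/78) × (39/78) ≈ 0.00212476
P(dutch | x) = 0.0567192 / 0.05884396 ≈ 0.9639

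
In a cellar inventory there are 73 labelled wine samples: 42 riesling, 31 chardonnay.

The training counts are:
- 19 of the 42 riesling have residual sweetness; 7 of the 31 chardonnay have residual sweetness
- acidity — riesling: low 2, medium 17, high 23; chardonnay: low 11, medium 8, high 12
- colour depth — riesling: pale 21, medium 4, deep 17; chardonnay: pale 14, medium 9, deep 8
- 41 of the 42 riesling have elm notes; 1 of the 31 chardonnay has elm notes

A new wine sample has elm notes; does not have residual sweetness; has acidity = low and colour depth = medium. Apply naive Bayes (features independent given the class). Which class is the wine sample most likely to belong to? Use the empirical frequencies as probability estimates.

riesling: (42/73) × (23/42) × (2/42) × (4/42) × (41/42) ≈ 0.00139486
chardonnay: (31/73) × (24/31) × (11/31) × (9/31) × (1/31) ≈ 0.00109254
Highest score → riesling.

riesling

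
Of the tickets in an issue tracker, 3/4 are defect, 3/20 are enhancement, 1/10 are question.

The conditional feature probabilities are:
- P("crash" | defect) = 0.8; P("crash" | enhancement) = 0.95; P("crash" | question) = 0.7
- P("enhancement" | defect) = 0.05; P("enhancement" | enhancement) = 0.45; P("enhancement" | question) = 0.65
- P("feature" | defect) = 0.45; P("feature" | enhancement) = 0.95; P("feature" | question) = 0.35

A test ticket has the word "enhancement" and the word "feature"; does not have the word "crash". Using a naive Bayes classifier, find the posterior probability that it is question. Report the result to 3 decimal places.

0.509

defect: 0.75 × (1−0.8) × 0.05 × 0.45 = 0.003375
enhancement: 0.15 × (1−0.95) × 0.45 × 0.95 = 0.00320625
question: 0.1 × (1−0.7) × 0.65 × 0.35 = 0.006825
P(question | x) = 0.006825 / 0.01340625 ≈ 0.509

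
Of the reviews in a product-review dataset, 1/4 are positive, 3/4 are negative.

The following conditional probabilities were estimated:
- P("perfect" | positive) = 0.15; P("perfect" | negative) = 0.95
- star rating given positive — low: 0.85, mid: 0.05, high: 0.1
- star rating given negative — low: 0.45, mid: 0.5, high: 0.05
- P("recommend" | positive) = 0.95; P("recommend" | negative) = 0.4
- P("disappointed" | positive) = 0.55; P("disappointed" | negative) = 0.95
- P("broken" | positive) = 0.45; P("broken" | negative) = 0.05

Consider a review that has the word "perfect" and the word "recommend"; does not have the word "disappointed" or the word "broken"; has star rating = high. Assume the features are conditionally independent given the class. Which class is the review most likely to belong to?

positive: 0.25 × 0.15 × 0.1 × 0.95 × (1−0.55) × (1−0.45) = 0.00088171875
negative: 0.75 × 0.95 × 0.05 × 0.4 × (1−0.95) × (1−0.05) = 0.000676875
Highest score → positive.

positive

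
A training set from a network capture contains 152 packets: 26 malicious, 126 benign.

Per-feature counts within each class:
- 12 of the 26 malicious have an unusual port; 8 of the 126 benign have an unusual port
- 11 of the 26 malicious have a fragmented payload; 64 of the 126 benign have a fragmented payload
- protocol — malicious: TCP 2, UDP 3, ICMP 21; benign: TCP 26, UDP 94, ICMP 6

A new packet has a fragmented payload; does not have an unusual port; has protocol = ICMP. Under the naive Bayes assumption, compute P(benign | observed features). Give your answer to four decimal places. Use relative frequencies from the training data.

malicious: (26/152) × (14/26) × (11/26) × (21/26) ≈ 0.0314738
benign: (126/152) × (118/126) × (64/126) × (6/126) ≈ 0.0187771
P(benign | x) = 0.0187771 / 0.0502509 ≈ 0.3737

0.3737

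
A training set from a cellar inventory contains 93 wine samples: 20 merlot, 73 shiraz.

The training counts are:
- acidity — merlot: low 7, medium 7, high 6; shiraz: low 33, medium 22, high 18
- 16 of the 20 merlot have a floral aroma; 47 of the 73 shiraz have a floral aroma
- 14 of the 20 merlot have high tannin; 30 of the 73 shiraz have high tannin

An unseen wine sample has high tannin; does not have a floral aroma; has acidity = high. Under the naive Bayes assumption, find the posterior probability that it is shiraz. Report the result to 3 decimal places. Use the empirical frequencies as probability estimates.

merlot: (20/93) × (6/20) × (4/20) × (14/20) ≈ 0.00903226
shiraz: (73/93) × (18/73) × (26/73) × (30/73) ≈ 0.0283295
P(shiraz | x) = 0.0283295 / 0.03736176 ≈ 0.758

0.758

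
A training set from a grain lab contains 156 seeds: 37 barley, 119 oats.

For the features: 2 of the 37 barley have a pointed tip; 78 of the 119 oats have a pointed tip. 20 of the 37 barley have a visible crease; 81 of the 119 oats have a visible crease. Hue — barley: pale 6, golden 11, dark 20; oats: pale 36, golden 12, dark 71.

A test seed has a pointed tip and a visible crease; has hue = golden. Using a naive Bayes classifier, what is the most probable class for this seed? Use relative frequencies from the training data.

oats

barley: (37/156) × (2/37) × (20/37) × (11/37) ≈ 0.00206027
oats: (119/156) × (78/119) × (81/119) × (12/119) ≈ 0.0343196
Highest score → oats.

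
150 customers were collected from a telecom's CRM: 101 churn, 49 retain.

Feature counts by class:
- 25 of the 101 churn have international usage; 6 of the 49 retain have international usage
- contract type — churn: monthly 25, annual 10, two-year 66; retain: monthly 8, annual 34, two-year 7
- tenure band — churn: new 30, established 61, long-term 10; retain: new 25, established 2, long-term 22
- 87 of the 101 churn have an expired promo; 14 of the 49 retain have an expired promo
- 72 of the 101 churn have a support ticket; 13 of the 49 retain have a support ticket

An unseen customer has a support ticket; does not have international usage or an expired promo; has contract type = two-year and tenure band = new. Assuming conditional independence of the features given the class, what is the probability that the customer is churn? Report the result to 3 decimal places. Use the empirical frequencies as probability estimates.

churn: (101/150) × (76/101) × (66/101) × (30/101) × (14/101) × (72/101) ≈ 0.00971768
retain: (49/150) × (43/49) × (7/49) × (25/49) × (35/49) × (13/49) ≈ 0.00395952
P(churn | x) = 0.00971768 / 0.0136772 ≈ 0.711

0.711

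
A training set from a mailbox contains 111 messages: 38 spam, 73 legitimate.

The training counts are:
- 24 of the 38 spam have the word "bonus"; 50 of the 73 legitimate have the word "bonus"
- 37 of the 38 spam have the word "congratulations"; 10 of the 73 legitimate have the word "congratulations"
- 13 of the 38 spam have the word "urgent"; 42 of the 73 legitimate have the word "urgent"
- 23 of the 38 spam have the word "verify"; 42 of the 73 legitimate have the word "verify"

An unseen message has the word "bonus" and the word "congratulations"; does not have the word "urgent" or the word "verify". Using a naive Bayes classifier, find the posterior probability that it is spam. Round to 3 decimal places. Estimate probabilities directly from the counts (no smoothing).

spam: (38/111) × (24/38) × (37/38) × (25/38) × (15/38) ≈ 0.0546727
legitimate: (73/111) × (50/73) × (10/73) × (31/73) × (31/73) ≈ 0.0111276
P(spam | x) = 0.0546727 / 0.0658003 ≈ 0.831

0.831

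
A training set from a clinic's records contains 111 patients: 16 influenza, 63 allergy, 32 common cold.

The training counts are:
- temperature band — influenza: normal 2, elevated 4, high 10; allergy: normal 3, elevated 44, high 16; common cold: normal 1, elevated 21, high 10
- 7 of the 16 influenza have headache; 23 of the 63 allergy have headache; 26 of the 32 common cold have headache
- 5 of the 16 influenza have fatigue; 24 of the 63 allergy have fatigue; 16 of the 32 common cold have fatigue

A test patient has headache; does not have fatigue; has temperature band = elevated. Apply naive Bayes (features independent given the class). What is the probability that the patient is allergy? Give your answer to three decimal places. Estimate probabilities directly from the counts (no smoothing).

influenza: (16/111) × (4/16) × (7/16) × (11/16) ≈ 0.010839
allergy: (63/111) × (44/63) × (23/63) × (39/63) ≈ 0.0895862
common cold: (32/111) × (21/32) × (26/32) × (16/32) ≈ 0.0768581
P(allergy | x) = 0.0895862 / 0.1772833 ≈ 0.505

0.505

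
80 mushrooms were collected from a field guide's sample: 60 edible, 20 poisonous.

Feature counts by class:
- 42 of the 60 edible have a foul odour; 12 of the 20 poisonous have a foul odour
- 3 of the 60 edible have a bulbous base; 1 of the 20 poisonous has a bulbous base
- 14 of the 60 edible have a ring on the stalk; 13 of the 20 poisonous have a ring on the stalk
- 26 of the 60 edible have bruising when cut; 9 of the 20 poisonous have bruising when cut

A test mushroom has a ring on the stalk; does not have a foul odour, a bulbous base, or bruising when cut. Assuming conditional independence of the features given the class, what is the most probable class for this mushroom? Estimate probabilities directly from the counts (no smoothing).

edible: (60/80) × (18/60) × (57/60) × (14/60) × (34/60) = 0.0282625
poisonous: (20/80) × (8/20) × (19/20) × (13/20) × (11/20) = 0.0339625
Highest score → poisonous.

poisonous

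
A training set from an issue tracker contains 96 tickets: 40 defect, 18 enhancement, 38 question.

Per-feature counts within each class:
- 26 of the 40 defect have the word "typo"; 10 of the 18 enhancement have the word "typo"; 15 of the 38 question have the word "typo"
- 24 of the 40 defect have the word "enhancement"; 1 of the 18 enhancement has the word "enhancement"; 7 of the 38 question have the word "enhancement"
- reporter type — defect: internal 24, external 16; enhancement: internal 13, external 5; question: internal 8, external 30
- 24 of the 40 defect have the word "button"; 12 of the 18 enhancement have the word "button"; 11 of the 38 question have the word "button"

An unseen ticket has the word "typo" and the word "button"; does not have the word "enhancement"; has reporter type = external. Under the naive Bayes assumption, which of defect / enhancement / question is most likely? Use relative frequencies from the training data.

defect: (40/96) × (26/40) × (16/40) × (16/40) × (24/40) = 0.026
enhancement: (18/96) × (10/18) × (17/18) × (5/18) × (12/18) ≈ 0.0182184
question: (38/96) × (15/38) × (31/38) × (30/38) × (11/38) ≈ 0.0291303
Highest score → question.

question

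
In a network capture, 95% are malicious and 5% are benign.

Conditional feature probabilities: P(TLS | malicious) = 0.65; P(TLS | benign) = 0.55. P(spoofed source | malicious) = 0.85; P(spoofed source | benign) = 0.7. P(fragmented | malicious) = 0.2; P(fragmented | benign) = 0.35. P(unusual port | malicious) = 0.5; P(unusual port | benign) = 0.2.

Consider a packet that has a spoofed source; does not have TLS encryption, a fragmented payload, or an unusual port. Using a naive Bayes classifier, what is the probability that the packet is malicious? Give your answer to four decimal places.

0.9324

malicious: 0.95 × (1−0.65) × 0.85 × (1−0.2) × (1−0.5) = 0.11305
benign: 0.05 × (1−0.55) × 0.7 × (1−0.35) × (1−0.2) = 0.00819
P(malicious | x) = 0.11305 / 0.12124 ≈ 0.9324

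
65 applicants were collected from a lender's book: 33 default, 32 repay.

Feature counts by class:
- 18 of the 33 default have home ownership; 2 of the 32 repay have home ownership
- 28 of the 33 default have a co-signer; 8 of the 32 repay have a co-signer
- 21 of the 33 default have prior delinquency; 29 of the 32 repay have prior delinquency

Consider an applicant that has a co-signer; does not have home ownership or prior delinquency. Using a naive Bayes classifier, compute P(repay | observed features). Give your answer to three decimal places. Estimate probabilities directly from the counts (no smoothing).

0.132

default: (33/65) × (15/33) × (28/33) × (12/33) ≈ 0.0712015
repay: (32/65) × (30/32) × (8/32) × (3/32) ≈ 0.0108173
P(repay | x) = 0.0108173 / 0.0820188 ≈ 0.132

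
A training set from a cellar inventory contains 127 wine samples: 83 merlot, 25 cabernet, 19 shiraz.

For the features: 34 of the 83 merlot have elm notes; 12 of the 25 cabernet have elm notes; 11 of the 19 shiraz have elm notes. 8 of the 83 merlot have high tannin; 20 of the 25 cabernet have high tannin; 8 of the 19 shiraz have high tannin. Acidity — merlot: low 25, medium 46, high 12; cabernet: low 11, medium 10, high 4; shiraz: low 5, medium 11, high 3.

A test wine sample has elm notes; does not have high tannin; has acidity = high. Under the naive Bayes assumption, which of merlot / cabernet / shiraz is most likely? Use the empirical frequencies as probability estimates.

merlot: (83/127) × (34/83) × (75/83) × (12/83) ≈ 0.0349753
cabernet: (25/127) × (12/25) × (5/25) × (4/25) ≈ 0.00302362
shiraz: (19/127) × (11/19) × (11/19) × (3/19) ≈ 0.00791764
Highest score → merlot.

merlot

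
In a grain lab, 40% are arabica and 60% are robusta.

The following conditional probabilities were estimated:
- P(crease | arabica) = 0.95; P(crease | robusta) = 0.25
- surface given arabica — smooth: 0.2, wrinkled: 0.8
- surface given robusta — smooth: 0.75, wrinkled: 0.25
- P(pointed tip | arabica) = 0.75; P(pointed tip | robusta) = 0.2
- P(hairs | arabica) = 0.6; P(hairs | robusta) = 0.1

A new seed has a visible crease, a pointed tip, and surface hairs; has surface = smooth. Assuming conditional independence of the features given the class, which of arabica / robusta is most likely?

arabica

arabica: 0.4 × 0.95 × 0.2 × 0.75 × 0.6 = 0.0342
robusta: 0.6 × 0.25 × 0.75 × 0.2 × 0.1 = 0.00225
Highest score → arabica.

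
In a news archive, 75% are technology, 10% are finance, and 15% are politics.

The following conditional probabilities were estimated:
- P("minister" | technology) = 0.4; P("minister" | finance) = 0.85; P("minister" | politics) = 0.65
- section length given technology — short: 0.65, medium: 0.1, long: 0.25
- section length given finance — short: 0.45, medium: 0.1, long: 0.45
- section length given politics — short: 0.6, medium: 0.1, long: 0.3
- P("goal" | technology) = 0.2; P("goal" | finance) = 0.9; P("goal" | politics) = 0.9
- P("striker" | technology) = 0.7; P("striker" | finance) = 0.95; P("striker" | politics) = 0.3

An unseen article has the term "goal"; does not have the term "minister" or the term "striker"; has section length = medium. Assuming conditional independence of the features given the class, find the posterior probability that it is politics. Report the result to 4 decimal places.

0.5444

technology: 0.75 × (1−0.4) × 0.1 × 0.2 × (1−0.7) = 0.0027
finance: 0.1 × (1−0.85) × 0.1 × 0.9 × (1−0.95) = 0.0000675
politics: 0.15 × (1−0.65) × 0.1 × 0.9 × (1−0.3) = 0.0033075
P(politics | x) = 0.0033075 / 0.006075 ≈ 0.5444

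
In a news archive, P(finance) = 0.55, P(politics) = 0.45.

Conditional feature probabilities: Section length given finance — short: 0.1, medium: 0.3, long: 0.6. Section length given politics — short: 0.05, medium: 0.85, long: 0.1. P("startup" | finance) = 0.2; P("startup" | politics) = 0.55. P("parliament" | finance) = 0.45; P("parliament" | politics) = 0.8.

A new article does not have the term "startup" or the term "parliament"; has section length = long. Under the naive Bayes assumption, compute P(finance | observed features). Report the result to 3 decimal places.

0.973

finance: 0.55 × 0.6 × (1−0.2) × (1−0.45) = 0.1452
politics: 0.45 × 0.1 × (1−0.55) × (1−0.8) = 0.00405
P(finance | x) = 0.1452 / 0.14925 ≈ 0.973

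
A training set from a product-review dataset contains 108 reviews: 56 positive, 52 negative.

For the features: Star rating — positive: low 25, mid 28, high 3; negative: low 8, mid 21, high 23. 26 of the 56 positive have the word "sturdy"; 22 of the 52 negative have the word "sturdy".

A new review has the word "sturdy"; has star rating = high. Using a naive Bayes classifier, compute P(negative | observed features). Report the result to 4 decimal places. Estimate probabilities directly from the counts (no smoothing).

0.8748

positive: (56/108) × (3/56) × (26/56) ≈ 0.0128968
negative: (52/108) × (23/52) × (22/52) ≈ 0.0900997
P(negative | x) = 0.0900997 / 0.1029965 ≈ 0.8748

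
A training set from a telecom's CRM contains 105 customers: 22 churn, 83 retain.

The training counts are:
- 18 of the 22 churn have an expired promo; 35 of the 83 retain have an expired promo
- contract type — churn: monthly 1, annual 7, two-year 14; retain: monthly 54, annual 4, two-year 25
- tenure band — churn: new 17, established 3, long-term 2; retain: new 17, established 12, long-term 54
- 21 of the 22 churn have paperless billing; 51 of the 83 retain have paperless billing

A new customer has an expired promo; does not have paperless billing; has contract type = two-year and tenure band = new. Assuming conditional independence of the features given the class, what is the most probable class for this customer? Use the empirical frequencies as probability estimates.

retain

churn: (22/105) × (18/22) × (14/22) × (17/22) × (1/22) ≈ 0.00383171
retain: (83/105) × (35/83) × (25/83) × (17/83) × (32/83) ≈ 0.00792836
Highest score → retain.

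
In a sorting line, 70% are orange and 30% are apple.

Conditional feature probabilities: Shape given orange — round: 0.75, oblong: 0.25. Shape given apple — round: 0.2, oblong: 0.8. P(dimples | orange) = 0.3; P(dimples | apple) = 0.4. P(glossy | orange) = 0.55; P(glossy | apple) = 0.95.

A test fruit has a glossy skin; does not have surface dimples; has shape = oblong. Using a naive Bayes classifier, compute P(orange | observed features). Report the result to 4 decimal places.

orange: 0.7 × 0.25 × (1−0.3) × 0.55 = 0.067375
apple: 0.3 × 0.8 × (1−0.4) × 0.95 = 0.1368
P(orange | x) = 0.067375 / 0.204175 ≈ 0.3300

0.3300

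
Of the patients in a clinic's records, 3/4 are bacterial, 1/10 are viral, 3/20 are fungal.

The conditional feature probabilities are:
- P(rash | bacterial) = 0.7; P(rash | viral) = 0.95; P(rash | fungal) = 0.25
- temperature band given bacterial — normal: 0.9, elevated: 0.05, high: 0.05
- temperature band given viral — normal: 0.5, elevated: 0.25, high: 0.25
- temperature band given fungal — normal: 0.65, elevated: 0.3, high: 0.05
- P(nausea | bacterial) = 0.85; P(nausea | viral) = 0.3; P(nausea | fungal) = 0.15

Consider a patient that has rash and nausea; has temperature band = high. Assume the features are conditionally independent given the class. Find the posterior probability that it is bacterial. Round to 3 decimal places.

0.751

bacterial: 0.75 × 0.7 × 0.05 × 0.85 = 0.0223125
viral: 0.1 × 0.95 × 0.25 × 0.3 = 0.007125
fungal: 0.15 × 0.25 × 0.05 × 0.15 = 0.00028125
P(bacterial | x) = 0.0223125 / 0.02971875 ≈ 0.751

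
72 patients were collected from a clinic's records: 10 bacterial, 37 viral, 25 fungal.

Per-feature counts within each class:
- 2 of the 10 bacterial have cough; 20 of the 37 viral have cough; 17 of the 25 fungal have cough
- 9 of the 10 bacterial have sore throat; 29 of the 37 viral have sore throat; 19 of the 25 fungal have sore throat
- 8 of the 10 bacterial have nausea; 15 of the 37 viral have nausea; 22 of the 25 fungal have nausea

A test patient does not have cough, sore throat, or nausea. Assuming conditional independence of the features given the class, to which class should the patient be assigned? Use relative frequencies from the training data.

viral

bacterial: (10/72) × (8/10) × (1/10) × (2/10) ≈ 0.00222222
viral: (37/72) × (17/37) × (8/37) × (22/37) ≈ 0.0303547
fungal: (25/72) × (8/25) × (6/25) × (3/25) = 0.0032
Highest score → viral.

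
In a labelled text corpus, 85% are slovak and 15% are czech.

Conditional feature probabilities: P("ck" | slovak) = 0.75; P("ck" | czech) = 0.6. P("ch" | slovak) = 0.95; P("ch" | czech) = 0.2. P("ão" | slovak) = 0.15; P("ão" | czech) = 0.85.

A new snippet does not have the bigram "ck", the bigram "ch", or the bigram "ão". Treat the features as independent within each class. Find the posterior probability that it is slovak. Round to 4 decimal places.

slovak: 0.85 × (1−0.75) × (1−0.95) × (1−0.15) = 0.00903125
czech: 0.15 × (1−0.6) × (1−0.2) × (1−0.85) = 0.0072
P(slovak | x) = 0.00903125 / 0.01623125 ≈ 0.5564

0.5564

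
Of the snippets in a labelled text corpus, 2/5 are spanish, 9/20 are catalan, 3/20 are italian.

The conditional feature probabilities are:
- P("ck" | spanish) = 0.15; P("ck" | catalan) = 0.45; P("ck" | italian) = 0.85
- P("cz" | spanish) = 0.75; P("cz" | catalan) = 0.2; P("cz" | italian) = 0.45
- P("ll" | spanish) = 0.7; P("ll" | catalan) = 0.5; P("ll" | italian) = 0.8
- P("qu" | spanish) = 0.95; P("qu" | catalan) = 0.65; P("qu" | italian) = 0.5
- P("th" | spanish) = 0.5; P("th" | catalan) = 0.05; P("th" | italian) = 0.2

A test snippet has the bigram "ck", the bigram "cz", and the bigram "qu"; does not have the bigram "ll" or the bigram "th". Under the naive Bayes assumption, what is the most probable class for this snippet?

catalan

spanish: 0.4 × 0.15 × 0.75 × (1−0.7) × 0.95 × (1−0.5) = 0.0064125
catalan: 0.45 × 0.45 × 0.2 × (1−0.5) × 0.65 × (1−0.05) = 0.012504375
italian: 0.15 × 0.85 × 0.45 × (1−0.8) × 0.5 × (1−0.2) = 0.00459
Highest score → catalan.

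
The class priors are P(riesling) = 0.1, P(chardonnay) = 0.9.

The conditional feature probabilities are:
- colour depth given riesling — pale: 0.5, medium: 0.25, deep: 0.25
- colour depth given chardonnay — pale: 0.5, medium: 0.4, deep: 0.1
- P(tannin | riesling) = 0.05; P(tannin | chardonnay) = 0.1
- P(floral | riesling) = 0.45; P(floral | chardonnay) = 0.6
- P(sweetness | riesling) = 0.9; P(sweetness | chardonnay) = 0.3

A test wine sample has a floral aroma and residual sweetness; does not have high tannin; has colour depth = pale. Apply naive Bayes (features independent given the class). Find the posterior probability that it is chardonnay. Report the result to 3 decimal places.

riesling: 0.1 × 0.5 × (1−0.05) × 0.45 × 0.9 = 0.0192375
chardonnay: 0.9 × 0.5 × (1−0.1) × 0.6 × 0.3 = 0.0729
P(chardonnay | x) = 0.0729 / 0.0921375 ≈ 0.791

0.791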